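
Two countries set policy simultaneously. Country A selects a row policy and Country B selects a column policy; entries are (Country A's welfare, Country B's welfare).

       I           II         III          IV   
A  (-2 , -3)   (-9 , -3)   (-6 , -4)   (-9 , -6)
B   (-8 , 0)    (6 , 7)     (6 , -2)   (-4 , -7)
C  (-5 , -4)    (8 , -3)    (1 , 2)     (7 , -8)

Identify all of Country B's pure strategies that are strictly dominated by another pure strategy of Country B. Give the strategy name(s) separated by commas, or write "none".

I: no other strategy beats it everywhere (II at A (-3=-3); III at A (-3>-4); IV at A (-3>-6)).
Nothing dominates II: I at A (-3=-3); III at A (-3>-4); IV at A (-3>-6).
Nothing dominates III: I at C (2>-4); II at C (2>-3); IV at A (-4>-6).
IV is strictly dominated by I (A: -3>-6, B: 0>-7, C: -4>-8).

IV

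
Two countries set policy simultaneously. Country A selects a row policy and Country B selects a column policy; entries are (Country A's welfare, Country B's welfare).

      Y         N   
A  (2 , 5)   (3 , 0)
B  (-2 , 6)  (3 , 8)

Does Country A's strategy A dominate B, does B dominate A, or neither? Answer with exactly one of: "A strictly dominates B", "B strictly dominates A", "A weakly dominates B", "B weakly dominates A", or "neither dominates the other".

Compare A to B across every action of Country B: Y: 2>-2, N: 3=3.
A is at least as good everywhere and strictly better somewhere (tied only at N), so A weakly but not strictly dominates B.

A weakly dominates B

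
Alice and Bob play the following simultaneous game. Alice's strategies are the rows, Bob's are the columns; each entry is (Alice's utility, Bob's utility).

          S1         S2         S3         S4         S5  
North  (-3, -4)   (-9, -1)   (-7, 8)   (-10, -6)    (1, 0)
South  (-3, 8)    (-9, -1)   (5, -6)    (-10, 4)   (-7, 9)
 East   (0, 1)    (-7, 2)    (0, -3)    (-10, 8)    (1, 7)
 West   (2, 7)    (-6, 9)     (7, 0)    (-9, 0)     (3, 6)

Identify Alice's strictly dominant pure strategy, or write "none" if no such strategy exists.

West

West vs North: S1: 2>-3, S2: -6>-9, S3: 7>-7, S4: -9>-10, S5: 3>1.
West vs South: S1: 2>-3, S2: -6>-9, S3: 7>5, S4: -9>-10, S5: 3>-7.
West vs East: S1: 2>0, S2: -6>-7, S3: 7>0, S4: -9>-10, S5: 3>1.
West strictly beats every other strategy against every opponent action, so it is strictly dominant.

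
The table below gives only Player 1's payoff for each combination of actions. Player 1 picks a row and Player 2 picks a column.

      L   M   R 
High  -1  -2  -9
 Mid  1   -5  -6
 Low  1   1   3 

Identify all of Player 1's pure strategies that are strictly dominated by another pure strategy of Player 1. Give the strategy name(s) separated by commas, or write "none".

High is strictly dominated by Low (L: 1>-1, M: 1>-2, R: 3>-9).
Nothing dominates Mid: High at L (1>-1); Low at L (1=1).
Nothing dominates Low: High at L (1>-1); Mid at L (1=1).

High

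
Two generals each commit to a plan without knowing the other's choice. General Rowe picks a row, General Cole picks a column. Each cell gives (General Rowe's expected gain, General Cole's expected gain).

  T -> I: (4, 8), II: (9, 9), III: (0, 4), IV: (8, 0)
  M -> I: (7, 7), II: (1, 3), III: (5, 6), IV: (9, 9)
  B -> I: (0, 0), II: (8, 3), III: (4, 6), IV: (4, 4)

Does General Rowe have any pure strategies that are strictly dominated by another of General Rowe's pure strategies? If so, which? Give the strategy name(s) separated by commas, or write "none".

none

T: no other strategy beats it everywhere (M at II (9>1); B at I (4>0)).
M is not dominated — it holds its own against T at I (7>4); B at I (7>0).
B is not dominated — it holds its own against T at III (4>0); M at II (8>1).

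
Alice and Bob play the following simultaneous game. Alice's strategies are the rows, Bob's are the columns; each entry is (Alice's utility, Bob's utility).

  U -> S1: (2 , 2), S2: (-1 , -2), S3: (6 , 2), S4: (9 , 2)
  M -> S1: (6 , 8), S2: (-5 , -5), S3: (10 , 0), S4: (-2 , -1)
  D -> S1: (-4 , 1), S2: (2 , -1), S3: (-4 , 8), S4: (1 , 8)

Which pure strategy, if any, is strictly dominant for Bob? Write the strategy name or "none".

none

S1 fails to dominate S3 at U (2=2).
S2 fails to dominate S1 at U (-2<2).
S3 fails to dominate S1 at U (2=2).
S4 fails to dominate S1 at U (2=2).
No single strategy dominates all the others.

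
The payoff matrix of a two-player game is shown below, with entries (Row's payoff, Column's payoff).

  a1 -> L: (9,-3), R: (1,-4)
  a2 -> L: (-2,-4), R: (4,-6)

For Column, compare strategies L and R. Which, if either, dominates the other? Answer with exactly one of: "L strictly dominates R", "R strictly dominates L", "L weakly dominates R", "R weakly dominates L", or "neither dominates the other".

L strictly dominates R

Compare L to R across each choice by Row: a1: -3>-4, a2: -4>-6.
L gives a strictly higher payoff against each choice by Row, so L strictly dominates R.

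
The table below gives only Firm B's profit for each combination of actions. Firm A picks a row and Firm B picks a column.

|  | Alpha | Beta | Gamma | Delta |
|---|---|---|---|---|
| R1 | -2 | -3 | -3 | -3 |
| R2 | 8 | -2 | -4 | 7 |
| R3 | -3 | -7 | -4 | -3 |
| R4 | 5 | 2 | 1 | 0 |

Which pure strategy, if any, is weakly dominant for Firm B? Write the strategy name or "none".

Alpha

Alpha vs Beta: R1: -2>-3, R2: 8>-2, R3: -3>-7, R4: 5>2.
Alpha vs Gamma: R1: -2>-3, R2: 8>-4, R3: -3>-4, R4: 5>1.
Alpha vs Delta: R1: -2>-3, R2: 8>7, R3: -3=-3, R4: 5>0.
Alpha is at least as good as every other strategy against every opponent action, so it is weakly dominant.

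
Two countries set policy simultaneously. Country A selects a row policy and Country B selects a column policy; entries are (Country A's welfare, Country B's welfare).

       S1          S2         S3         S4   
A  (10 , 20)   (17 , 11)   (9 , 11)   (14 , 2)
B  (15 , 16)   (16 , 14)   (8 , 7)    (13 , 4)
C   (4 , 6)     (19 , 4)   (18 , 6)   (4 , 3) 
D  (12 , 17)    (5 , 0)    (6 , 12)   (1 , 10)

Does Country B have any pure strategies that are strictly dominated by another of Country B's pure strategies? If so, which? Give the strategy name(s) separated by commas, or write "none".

S1 is not dominated — it holds its own against S2 at A (20>11); S3 at A (20>11); S4 at A (20>2).
S2: dominated, since S1 does at least as well everywhere (A: 20>11, B: 16>14, C: 6>4, D: 17>0).
Nothing dominates S3: S1 at C (6=6); S2 at A (11=11); S4 at A (11>2).
S4 is strictly dominated by S1 (A: 20>2, B: 16>4, C: 6>3, D: 17>10).

S2, S4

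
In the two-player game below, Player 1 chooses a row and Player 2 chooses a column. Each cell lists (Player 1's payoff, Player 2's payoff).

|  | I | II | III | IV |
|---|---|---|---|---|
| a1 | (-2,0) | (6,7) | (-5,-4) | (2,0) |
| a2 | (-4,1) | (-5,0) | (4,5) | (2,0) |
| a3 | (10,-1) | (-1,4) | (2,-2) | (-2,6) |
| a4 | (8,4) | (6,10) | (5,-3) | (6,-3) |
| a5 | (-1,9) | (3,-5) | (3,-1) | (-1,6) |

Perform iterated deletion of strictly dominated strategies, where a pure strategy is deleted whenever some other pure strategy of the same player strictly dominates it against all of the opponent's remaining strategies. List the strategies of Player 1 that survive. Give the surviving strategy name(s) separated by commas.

For Player 1, a4 strictly dominates a2 on the remaining columns (I: 8>-4, II: 6>-5, III: 5>4, IV: 6>2); eliminate a2.
For Player 1, a4 strictly dominates a5 on the remaining columns (I: 8>-1, II: 6>3, III: 5>3, IV: 6>-1); eliminate a5.
Column I is eliminated: II beats it against every remaining row (a1: 7>0, a3: 4>-1, a4: 10>4).
Player 1's strategy a3 is strictly dominated by a4 (II: 6>-1, III: 5>2, IV: 6>-2) and is removed.
Player 2's strategy III is strictly dominated by II (a1: 7>-4, a4: 10>-3) and is removed.
Player 2's strategy IV is strictly dominated by II (a1: 7>0, a4: 10>-3) and is removed.
Among the remaining strategies, none is strictly dominated by another pure strategy of the same player, so the elimination stops.
Surviving strategies — Player 1: {a1, a4}; Player 2: {II}.

a1, a4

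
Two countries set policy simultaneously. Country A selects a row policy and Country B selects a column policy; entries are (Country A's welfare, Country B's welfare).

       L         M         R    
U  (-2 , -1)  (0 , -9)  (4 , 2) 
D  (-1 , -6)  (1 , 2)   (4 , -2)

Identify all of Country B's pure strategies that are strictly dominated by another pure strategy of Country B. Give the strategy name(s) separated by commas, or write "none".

L: dominated, since R does at least as well everywhere (U: 2>-1, D: -2>-6).
M: no other strategy beats it everywhere (L at D (2>-6); R at D (2>-2)).
Nothing dominates R: L at U (2>-1); M at U (2>-9).

L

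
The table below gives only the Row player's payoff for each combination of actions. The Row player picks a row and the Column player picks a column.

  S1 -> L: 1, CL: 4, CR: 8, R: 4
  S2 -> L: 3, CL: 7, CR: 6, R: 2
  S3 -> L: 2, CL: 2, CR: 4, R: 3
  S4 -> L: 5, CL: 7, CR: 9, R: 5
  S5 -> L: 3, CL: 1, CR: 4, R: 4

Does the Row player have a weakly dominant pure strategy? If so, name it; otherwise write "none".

S4 vs S1: L: 5>1, CL: 7>4, CR: 9>8, R: 5>4.
S4 vs S2: L: 5>3, CL: 7=7, CR: 9>6, R: 5>2.
S4 vs S3: L: 5>2, CL: 7>2, CR: 9>4, R: 5>3.
S4 vs S5: L: 5>3, CL: 7>1, CR: 9>4, R: 5>4.
S4 is at least as good as every other strategy against every opponent action, so it is weakly dominant.

S4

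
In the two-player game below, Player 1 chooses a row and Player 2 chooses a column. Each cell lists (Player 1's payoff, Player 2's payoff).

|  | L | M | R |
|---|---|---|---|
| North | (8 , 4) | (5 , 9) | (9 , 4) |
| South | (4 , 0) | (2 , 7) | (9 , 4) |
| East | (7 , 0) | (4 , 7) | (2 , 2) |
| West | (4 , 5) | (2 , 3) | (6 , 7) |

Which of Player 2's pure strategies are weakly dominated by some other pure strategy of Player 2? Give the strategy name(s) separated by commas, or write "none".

L is weakly dominated by R (North: 4=4, South: 4>0, East: 2>0, West: 7>5).
M is not dominated — it holds its own against L at North (9>4); R at North (9>4).
Nothing dominates R: L at South (4>0); M at West (7>3).

L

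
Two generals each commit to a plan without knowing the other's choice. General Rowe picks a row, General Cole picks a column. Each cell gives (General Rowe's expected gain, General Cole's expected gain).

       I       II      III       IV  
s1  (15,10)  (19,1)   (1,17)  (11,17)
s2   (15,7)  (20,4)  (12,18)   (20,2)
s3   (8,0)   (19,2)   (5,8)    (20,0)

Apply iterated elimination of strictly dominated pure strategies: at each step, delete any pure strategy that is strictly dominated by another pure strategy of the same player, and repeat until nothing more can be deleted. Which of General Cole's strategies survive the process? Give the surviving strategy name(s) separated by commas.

Column I is eliminated: III beats it against every remaining row (s1: 17>10, s2: 18>7, s3: 8>0).
For General Rowe, s2 strictly dominates s1 on the remaining columns (II: 20>19, III: 12>1, IV: 20>11); eliminate s1.
Column II is eliminated: III beats it against every remaining row (s2: 18>4, s3: 8>2).
General Cole's strategy IV is strictly dominated by III (s2: 18>2, s3: 8>0) and is removed.
General Rowe's strategy s3 is strictly dominated by s2 (III: 12>5) and is removed.
Among the remaining strategies, none is strictly dominated by another pure strategy of the same player, so the elimination stops.
Surviving strategies — General Rowe: {s2}; General Cole: {III}.

III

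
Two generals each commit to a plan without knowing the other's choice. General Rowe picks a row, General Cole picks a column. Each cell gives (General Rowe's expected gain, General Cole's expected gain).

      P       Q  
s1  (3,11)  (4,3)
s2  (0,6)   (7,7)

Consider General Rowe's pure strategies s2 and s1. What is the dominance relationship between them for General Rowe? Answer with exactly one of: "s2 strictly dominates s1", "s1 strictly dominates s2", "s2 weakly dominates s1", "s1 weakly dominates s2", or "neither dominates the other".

neither dominates the other

Compare s2 to s1 across each choice by General Cole: P: 0<3, Q: 7>4.
s2 does better at Q but worse at P; neither strategy dominates the other.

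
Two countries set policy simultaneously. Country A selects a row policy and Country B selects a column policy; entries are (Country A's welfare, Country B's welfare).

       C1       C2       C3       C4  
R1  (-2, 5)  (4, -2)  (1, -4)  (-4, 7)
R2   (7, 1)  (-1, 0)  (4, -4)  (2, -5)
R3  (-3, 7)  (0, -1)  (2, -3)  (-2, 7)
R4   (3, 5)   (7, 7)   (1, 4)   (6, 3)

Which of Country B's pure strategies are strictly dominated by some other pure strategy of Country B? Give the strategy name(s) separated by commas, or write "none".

Nothing dominates C1: C2 at R1 (5>-2); C3 at R1 (5>-4); C4 at R2 (1>-5).
C2 is not dominated — it holds its own against C1 at R4 (7>5); C3 at R1 (-2>-4); C4 at R2 (0>-5).
C3: dominated, since C1 does at least as well everywhere (R1: 5>-4, R2: 1>-4, R3: 7>-3, R4: 5>4).
C4 is not dominated — it holds its own against C1 at R1 (7>5); C2 at R1 (7>-2); C3 at R1 (7>-4).

C3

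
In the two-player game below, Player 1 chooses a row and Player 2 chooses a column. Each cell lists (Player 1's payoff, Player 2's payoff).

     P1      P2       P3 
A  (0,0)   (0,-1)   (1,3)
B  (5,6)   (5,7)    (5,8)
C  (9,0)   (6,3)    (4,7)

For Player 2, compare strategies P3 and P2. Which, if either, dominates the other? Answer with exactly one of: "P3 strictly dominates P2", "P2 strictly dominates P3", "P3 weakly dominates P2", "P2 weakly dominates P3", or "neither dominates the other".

P3's payoffs vs P2's, by Player 1's action — A: 3>-1, B: 8>7, C: 7>3.
Every comparison favours P3, so P3 strictly dominates P2.

P3 strictly dominates P2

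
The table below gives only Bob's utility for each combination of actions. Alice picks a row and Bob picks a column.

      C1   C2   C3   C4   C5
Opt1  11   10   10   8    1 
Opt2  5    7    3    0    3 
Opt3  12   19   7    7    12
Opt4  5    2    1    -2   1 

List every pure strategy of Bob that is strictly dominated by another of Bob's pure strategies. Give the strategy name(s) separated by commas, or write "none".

C3, C4, C5

Nothing dominates C1: C2 at Opt1 (11>10); C3 at Opt1 (11>10); C4 at Opt1 (11>8); C5 at Opt1 (11>1).
Nothing dominates C2: C1 at Opt2 (7>5); C3 at Opt1 (10=10); C4 at Opt1 (10>8); C5 at Opt1 (10>1).
C3: dominated, since C1 does at least as well everywhere (Opt1: 11>10, Opt2: 5>3, Opt3: 12>7, Opt4: 5>1).
C4 is strictly dominated by C1 (Opt1: 11>8, Opt2: 5>0, Opt3: 12>7, Opt4: 5>-2).
C2 strictly dominates C5 — Opt1: 10>1, Opt2: 7>3, Opt3: 19>12, Opt4: 2>1.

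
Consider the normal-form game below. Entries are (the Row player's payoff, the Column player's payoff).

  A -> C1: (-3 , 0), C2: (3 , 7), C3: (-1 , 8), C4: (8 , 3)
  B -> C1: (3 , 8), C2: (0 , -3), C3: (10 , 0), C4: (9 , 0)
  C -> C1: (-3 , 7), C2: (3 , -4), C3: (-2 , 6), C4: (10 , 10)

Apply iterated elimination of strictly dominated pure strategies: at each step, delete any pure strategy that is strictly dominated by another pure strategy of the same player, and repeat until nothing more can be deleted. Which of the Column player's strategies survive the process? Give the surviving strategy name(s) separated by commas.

Column C2 is eliminated: C3 beats it against every remaining row (A: 8>7, B: 0>-3, C: 6>-4).
For the Row player, B strictly dominates A on the remaining columns (C1: 3>-3, C3: 10>-1, C4: 9>8); eliminate A.
The Column player's strategy C3 is strictly dominated by C1 (B: 8>0, C: 7>6) and is removed.
Among the remaining strategies, none is strictly dominated by another pure strategy of the same player, so the elimination stops.
Surviving strategies — the Row player: {B, C}; the Column player: {C1, C4}.

C1, C4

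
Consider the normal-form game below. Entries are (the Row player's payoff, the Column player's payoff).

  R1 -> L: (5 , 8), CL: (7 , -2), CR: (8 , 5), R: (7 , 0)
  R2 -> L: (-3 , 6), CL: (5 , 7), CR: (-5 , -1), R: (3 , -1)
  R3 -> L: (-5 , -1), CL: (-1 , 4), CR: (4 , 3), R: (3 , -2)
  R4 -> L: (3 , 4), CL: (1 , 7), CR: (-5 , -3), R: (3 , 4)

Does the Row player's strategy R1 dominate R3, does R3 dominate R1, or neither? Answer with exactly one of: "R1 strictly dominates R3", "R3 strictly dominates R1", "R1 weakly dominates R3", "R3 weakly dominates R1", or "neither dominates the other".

R1 strictly dominates R3

Compare R1 to R3 across every action of the Column player: L: 5>-5, CL: 7>-1, CR: 8>4, R: 7>3.
R1 gives a strictly higher payoff against every action of the Column player, so R1 strictly dominates R3.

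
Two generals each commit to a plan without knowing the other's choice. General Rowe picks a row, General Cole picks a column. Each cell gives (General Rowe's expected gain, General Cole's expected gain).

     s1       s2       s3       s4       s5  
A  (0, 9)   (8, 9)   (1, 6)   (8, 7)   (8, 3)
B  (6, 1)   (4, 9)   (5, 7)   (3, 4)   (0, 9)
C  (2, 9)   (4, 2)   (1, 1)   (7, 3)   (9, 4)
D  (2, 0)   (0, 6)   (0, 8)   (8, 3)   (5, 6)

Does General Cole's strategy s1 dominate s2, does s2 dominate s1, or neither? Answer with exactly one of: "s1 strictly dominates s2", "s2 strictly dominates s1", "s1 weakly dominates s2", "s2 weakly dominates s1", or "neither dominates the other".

neither dominates the other

s1's payoffs vs s2's, by General Rowe's action — A: 9=9, B: 1<9, C: 9>2, D: 0<6.
s1 does better at C but worse at B, D; neither strategy dominates the other.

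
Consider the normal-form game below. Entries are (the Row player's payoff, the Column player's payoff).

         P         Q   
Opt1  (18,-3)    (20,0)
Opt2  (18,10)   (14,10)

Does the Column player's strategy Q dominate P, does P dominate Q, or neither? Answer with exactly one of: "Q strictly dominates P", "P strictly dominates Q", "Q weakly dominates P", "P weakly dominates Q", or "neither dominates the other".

Q weakly dominates P

Q's payoffs vs P's, by the Row player's action — Opt1: 0>-3, Opt2: 10=10.
Q is at least as good everywhere and strictly better somewhere (tied only at Opt2), so Q weakly but not strictly dominates P.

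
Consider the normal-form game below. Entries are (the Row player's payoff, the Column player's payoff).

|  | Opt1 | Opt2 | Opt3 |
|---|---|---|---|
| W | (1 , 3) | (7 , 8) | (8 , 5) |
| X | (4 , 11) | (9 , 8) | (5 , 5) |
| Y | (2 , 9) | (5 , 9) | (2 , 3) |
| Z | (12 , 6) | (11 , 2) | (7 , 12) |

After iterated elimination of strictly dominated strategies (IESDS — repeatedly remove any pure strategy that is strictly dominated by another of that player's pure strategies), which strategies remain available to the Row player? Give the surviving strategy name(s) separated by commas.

W, Z

Row X is eliminated: Z beats it against every remaining column (Opt1: 12>4, Opt2: 11>9, Opt3: 7>5).
The Row player's strategy Y is strictly dominated by Z (Opt1: 12>2, Opt2: 11>5, Opt3: 7>2) and is removed.
Column Opt1 is eliminated: Opt3 beats it against every remaining row (W: 5>3, Z: 12>6).
Among the remaining strategies, none is strictly dominated by another pure strategy of the same player, so the elimination stops.
Surviving strategies — the Row player: {W, Z}; the Column player: {Opt2, Opt3}.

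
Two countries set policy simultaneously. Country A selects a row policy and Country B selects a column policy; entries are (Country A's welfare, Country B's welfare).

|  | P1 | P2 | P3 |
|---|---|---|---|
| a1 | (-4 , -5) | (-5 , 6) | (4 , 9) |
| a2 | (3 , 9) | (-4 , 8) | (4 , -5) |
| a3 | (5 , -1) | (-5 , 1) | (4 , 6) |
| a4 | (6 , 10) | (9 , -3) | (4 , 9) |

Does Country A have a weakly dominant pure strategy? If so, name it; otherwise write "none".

a4

a4 vs a1: P1: 6>-4, P2: 9>-5, P3: 4=4.
a4 vs a2: P1: 6>3, P2: 9>-4, P3: 4=4.
a4 vs a3: P1: 6>5, P2: 9>-5, P3: 4=4.
a4 is at least as good as every other strategy against every opponent action, so it is weakly dominant.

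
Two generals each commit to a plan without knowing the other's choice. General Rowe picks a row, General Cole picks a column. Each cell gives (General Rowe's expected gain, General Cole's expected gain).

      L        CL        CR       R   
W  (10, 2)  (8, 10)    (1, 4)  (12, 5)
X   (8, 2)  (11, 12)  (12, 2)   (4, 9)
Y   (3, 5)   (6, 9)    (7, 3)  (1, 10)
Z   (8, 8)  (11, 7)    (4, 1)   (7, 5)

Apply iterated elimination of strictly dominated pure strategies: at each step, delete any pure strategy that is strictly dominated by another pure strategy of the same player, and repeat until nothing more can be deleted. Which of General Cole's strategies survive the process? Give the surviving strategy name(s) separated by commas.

L, CL

For General Rowe, X strictly dominates Y on the remaining columns (L: 8>3, CL: 11>6, CR: 12>7, R: 4>1); eliminate Y.
General Cole's strategy CR is strictly dominated by CL (W: 10>4, X: 12>2, Z: 7>1) and is removed.
For General Cole, CL strictly dominates R on the remaining rows (W: 10>5, X: 12>9, Z: 7>5); eliminate R.
Among the remaining strategies, none is strictly dominated by another pure strategy of the same player, so the elimination stops.
Surviving strategies — General Rowe: {W, X, Z}; General Cole: {L, CL}.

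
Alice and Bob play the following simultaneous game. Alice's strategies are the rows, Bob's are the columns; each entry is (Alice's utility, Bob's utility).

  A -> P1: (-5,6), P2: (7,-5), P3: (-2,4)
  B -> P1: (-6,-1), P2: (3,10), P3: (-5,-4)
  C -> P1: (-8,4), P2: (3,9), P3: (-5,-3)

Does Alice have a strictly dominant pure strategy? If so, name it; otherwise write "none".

A

A vs B: P1: -5>-6, P2: 7>3, P3: -2>-5.
A vs C: P1: -5>-8, P2: 7>3, P3: -2>-5.
A strictly beats every other strategy against every opponent action, so it is strictly dominant.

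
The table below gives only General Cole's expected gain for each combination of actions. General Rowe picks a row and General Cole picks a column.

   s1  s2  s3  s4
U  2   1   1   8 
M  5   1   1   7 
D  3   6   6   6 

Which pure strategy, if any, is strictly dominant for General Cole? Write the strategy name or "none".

s1 fails to dominate s2 at D (3<6).
s2 fails to dominate s1 at U (1<2).
s3 fails to dominate s1 at U (1<2).
s4 fails to dominate s2 at D (6=6).
No single strategy dominates all the others.

none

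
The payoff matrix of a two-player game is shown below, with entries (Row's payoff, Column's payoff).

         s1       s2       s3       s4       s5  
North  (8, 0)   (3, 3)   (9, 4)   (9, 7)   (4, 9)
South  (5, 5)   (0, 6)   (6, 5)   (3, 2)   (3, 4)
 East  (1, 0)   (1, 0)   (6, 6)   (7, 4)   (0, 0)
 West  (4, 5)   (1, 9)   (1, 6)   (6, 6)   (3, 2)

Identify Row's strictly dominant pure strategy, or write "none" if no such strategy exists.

North

North vs South: s1: 8>5, s2: 3>0, s3: 9>6, s4: 9>3, s5: 4>3.
North vs East: s1: 8>1, s2: 3>1, s3: 9>6, s4: 9>7, s5: 4>0.
North vs West: s1: 8>4, s2: 3>1, s3: 9>1, s4: 9>6, s5: 4>3.
North strictly beats every other strategy against every opponent action, so it is strictly dominant.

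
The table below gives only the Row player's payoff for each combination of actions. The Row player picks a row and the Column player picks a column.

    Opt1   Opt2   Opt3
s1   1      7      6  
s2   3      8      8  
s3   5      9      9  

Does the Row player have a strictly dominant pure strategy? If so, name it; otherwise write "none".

s3

s3 vs s1: Opt1: 5>1, Opt2: 9>7, Opt3: 9>6.
s3 vs s2: Opt1: 5>3, Opt2: 9>8, Opt3: 9>8.
s3 strictly beats every other strategy against every opponent action, so it is strictly dominant.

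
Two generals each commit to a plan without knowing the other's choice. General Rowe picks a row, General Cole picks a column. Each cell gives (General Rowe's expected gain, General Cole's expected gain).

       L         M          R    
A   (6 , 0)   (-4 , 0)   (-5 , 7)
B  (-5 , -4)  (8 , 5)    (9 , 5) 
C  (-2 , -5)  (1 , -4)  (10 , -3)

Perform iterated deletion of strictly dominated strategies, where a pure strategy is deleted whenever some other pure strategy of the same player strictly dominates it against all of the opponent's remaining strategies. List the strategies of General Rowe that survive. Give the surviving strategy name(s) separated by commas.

Column L is eliminated: R beats it against every remaining row (A: 7>0, B: 5>-4, C: -3>-5).
General Rowe's strategy A is strictly dominated by B (M: 8>-4, R: 9>-5) and is removed.
Among the remaining strategies, none is strictly dominated by another pure strategy of the same player, so the elimination stops.
Surviving strategies — General Rowe: {B, C}; General Cole: {M, R}.

B, C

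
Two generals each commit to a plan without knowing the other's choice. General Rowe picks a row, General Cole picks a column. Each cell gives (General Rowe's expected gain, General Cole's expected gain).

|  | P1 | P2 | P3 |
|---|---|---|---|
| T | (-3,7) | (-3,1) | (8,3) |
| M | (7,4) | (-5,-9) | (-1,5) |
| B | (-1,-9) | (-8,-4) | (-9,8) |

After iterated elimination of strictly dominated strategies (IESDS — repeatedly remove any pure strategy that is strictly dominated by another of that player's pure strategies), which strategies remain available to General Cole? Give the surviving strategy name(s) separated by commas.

Row B is eliminated: M beats it against every remaining column (P1: 7>-1, P2: -5>-8, P3: -1>-9).
General Cole's strategy P2 is strictly dominated by P1 (T: 7>1, M: 4>-9) and is removed.
Among the remaining strategies, none is strictly dominated by another pure strategy of the same player, so the elimination stops.
Surviving strategies — General Rowe: {T, M}; General Cole: {P1, P3}.

P1, P3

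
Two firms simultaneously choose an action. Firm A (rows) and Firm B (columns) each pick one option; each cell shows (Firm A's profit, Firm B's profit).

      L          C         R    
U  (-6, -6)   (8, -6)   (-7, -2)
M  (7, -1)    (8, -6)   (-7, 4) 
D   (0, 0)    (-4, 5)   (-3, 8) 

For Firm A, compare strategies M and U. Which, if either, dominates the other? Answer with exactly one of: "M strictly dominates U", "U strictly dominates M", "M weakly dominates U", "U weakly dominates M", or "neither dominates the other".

M's payoffs vs U's, by Firm B's action — L: 7>-6, C: 8=8, R: -7=-7.
M is at least as good everywhere and strictly better somewhere (tied only at C, R), so M weakly but not strictly dominates U.

M weakly dominates U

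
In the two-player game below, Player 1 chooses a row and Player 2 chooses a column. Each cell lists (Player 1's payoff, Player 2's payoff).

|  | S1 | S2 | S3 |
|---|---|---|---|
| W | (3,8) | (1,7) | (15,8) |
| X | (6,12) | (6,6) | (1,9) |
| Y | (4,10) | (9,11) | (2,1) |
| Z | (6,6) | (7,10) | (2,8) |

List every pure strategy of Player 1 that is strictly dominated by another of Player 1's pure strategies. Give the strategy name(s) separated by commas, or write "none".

Nothing dominates W: X at S3 (15>1); Y at S3 (15>2); Z at S3 (15>2).
X is not dominated — it holds its own against W at S1 (6>3); Y at S1 (6>4); Z at S1 (6=6).
Nothing dominates Y: W at S1 (4>3); X at S2 (9>6); Z at S2 (9>7).
Z is not dominated — it holds its own against W at S1 (6>3); X at S1 (6=6); Y at S1 (6>4).

none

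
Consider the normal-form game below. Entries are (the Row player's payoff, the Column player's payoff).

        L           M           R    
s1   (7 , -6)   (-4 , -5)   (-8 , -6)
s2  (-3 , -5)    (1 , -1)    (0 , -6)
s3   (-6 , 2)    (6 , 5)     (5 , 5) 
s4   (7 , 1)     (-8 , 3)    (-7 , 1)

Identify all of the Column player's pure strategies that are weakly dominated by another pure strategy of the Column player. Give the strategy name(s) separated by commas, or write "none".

L is weakly dominated by M (s1: -5>-6, s2: -1>-5, s3: 5>2, s4: 3>1).
Nothing dominates M: L at s1 (-5>-6); R at s1 (-5>-6).
R is weakly dominated by M (s1: -5>-6, s2: -1>-6, s3: 5=5, s4: 3>1).

L, R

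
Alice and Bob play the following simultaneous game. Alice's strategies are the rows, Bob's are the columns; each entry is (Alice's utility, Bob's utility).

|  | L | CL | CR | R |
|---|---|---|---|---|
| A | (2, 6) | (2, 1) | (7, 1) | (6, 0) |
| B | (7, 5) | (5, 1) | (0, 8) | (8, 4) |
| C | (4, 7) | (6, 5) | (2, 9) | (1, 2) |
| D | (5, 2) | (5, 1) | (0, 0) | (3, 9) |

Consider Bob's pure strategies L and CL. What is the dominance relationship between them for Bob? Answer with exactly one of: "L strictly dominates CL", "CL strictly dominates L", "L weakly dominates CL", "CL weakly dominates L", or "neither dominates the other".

L strictly dominates CL

L's payoffs vs CL's, by Alice's action — A: 6>1, B: 5>1, C: 7>5, D: 2>1.
Every comparison favours L, so L strictly dominates CL.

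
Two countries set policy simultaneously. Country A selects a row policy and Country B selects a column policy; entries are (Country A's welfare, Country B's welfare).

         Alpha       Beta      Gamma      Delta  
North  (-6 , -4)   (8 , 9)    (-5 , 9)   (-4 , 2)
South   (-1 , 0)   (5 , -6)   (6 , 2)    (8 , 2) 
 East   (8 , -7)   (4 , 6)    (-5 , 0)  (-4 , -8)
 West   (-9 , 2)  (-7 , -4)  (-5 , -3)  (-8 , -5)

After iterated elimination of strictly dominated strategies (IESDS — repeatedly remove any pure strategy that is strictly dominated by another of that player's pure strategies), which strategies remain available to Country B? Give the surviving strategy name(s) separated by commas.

Beta, Gamma, Delta

Row West is eliminated: South beats it against every remaining column (Alpha: -1>-9, Beta: 5>-7, Gamma: 6>-5, Delta: 8>-8).
Column Alpha is eliminated: Gamma beats it against every remaining row (North: 9>-4, South: 2>0, East: 0>-7).
Country A's strategy East is strictly dominated by South (Beta: 5>4, Gamma: 6>-5, Delta: 8>-4) and is removed.
Among the remaining strategies, none is strictly dominated by another pure strategy of the same player, so the elimination stops.
Surviving strategies — Country A: {North, South}; Country B: {Beta, Gamma, Delta}.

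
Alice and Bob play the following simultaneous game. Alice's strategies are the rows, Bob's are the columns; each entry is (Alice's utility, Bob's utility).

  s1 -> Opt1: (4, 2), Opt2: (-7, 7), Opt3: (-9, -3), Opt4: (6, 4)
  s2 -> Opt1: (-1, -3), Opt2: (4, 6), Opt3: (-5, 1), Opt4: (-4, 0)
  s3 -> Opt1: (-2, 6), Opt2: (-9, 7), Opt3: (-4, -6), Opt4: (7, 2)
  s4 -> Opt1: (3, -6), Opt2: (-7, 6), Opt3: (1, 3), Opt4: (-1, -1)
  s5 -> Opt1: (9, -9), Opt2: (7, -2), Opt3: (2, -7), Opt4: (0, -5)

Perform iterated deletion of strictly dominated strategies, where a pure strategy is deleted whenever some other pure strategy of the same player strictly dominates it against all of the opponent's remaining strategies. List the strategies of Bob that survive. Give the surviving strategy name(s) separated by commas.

Opt2

Row s2 is eliminated: s5 beats it against every remaining column (Opt1: 9>-1, Opt2: 7>4, Opt3: 2>-5, Opt4: 0>-4).
Alice's strategy s4 is strictly dominated by s5 (Opt1: 9>3, Opt2: 7>-7, Opt3: 2>1, Opt4: 0>-1) and is removed.
Bob's strategy Opt1 is strictly dominated by Opt2 (s1: 7>2, s3: 7>6, s5: -2>-9) and is removed.
For Bob, Opt2 strictly dominates Opt3 on the remaining rows (s1: 7>-3, s3: 7>-6, s5: -2>-7); eliminate Opt3.
Column Opt4 is eliminated: Opt2 beats it against every remaining row (s1: 7>4, s3: 7>2, s5: -2>-5).
For Alice, s5 strictly dominates s1 on the remaining columns (Opt2: 7>-7); eliminate s1.
Alice's strategy s3 is strictly dominated by s5 (Opt2: 7>-9) and is removed.
Among the remaining strategies, none is strictly dominated by another pure strategy of the same player, so the elimination stops.
Surviving strategies — Alice: {s5}; Bob: {Opt2}.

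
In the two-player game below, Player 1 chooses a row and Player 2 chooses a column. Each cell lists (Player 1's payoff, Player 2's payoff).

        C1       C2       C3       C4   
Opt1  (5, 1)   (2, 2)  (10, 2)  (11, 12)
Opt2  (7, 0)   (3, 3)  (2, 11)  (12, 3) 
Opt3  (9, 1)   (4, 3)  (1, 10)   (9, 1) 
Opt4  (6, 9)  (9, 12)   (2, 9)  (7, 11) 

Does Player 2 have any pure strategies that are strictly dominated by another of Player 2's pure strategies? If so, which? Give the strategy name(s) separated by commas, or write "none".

C2 strictly dominates C1 — Opt1: 2>1, Opt2: 3>0, Opt3: 3>1, Opt4: 12>9.
C2: no other strategy beats it everywhere (C1 at Opt1 (2>1); C3 at Opt1 (2=2); C4 at Opt2 (3=3)).
C3 is not dominated — it holds its own against C1 at Opt1 (2>1); C2 at Opt1 (2=2); C4 at Opt2 (11>3).
Nothing dominates C4: C1 at Opt1 (12>1); C2 at Opt1 (12>2); C3 at Opt1 (12>2).

C1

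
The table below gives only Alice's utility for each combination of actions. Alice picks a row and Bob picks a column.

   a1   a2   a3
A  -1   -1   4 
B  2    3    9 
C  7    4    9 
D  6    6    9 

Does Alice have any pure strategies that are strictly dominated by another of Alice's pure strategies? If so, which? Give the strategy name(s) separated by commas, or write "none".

A is strictly dominated by B (a1: 2>-1, a2: 3>-1, a3: 9>4).
B: no other strategy beats it everywhere (A at a1 (2>-1); C at a3 (9=9); D at a3 (9=9)).
C is not dominated — it holds its own against A at a1 (7>-1); B at a1 (7>2); D at a1 (7>6).
D is not dominated — it holds its own against A at a1 (6>-1); B at a1 (6>2); C at a2 (6>4).

A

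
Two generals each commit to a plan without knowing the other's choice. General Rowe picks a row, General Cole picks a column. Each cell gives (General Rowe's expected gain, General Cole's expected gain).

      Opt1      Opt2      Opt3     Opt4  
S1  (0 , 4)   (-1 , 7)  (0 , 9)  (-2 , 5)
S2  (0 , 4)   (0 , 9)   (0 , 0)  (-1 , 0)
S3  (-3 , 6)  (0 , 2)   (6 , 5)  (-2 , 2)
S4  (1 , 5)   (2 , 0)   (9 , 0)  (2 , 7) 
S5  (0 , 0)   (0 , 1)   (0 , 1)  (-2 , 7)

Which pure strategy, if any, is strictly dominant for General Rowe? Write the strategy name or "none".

S4

S4 vs S1: Opt1: 1>0, Opt2: 2>-1, Opt3: 9>0, Opt4: 2>-2.
S4 vs S2: Opt1: 1>0, Opt2: 2>0, Opt3: 9>0, Opt4: 2>-1.
S4 vs S3: Opt1: 1>-3, Opt2: 2>0, Opt3: 9>6, Opt4: 2>-2.
S4 vs S5: Opt1: 1>0, Opt2: 2>0, Opt3: 9>0, Opt4: 2>-2.
S4 strictly beats every other strategy against every opponent action, so it is strictly dominant.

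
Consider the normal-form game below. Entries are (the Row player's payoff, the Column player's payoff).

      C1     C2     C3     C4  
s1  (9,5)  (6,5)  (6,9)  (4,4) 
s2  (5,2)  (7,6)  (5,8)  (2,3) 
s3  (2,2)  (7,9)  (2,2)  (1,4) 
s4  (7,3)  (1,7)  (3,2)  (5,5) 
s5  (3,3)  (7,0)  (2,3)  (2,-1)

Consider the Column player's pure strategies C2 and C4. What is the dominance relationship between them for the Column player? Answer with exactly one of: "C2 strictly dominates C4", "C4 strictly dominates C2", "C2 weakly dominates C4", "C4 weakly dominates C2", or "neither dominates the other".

Compare C2 to C4 across each choice by the Row player: s1: 5>4, s2: 6>3, s3: 9>4, s4: 7>5, s5: 0>-1.
C2 gives a strictly higher payoff against each choice by the Row player, so C2 strictly dominates C4.

C2 strictly dominates C4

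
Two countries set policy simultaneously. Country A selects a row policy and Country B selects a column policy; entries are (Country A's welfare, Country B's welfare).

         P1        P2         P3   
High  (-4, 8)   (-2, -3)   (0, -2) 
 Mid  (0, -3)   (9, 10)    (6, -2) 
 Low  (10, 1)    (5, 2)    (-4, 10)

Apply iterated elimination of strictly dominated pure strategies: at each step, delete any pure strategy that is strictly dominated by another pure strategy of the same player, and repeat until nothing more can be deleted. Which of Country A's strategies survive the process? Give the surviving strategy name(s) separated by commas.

Country A's strategy High is strictly dominated by Mid (P1: 0>-4, P2: 9>-2, P3: 6>0) and is removed.
Column P1 is eliminated: P2 beats it against every remaining row (Mid: 10>-3, Low: 2>1).
Row Low is eliminated: Mid beats it against every remaining column (P2: 9>5, P3: 6>-4).
For Country B, P2 strictly dominates P3 on the remaining rows (Mid: 10>-2); eliminate P3.
Among the remaining strategies, none is strictly dominated by another pure strategy of the same player, so the elimination stops.
Surviving strategies — Country A: {Mid}; Country B: {P2}.

Mid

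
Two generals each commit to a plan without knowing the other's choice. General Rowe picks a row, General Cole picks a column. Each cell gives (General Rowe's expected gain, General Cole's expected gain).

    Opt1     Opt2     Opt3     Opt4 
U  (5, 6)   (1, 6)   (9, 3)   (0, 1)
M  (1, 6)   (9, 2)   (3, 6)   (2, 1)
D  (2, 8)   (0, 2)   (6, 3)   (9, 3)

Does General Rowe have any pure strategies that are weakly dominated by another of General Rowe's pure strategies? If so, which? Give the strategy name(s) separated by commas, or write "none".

Nothing dominates U: M at Opt1 (5>1); D at Opt1 (5>2).
Nothing dominates M: U at Opt2 (9>1); D at Opt2 (9>0).
Nothing dominates D: U at Opt4 (9>0); M at Opt1 (2>1).

none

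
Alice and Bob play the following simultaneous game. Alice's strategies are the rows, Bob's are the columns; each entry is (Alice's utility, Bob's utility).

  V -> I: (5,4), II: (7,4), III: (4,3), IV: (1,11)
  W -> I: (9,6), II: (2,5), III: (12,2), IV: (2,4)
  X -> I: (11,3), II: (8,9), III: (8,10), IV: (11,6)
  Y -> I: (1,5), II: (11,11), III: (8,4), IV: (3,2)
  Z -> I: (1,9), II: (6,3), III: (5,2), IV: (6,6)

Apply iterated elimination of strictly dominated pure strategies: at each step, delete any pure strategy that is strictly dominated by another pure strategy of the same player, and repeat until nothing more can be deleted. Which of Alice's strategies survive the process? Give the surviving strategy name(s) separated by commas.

W, X, Y

For Alice, X strictly dominates V on the remaining columns (I: 11>5, II: 8>7, III: 8>4, IV: 11>1); eliminate V.
For Alice, X strictly dominates Z on the remaining columns (I: 11>1, II: 8>6, III: 8>5, IV: 11>6); eliminate Z.
Bob's strategy IV is strictly dominated by II (W: 5>4, X: 9>6, Y: 11>2) and is removed.
Among the remaining strategies, none is strictly dominated by another pure strategy of the same player, so the elimination stops.
Surviving strategies — Alice: {W, X, Y}; Bob: {I, II, III}.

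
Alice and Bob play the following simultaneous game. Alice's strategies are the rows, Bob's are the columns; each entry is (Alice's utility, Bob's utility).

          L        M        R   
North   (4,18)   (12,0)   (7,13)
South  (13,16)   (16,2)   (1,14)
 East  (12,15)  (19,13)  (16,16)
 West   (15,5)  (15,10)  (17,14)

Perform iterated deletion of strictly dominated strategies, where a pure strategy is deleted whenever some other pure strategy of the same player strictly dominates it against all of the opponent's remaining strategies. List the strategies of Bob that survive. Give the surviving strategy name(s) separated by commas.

Row North is eliminated: East beats it against every remaining column (L: 12>4, M: 19>12, R: 16>7).
Column M is eliminated: R beats it against every remaining row (South: 14>2, East: 16>13, West: 14>10).
For Alice, West strictly dominates South on the remaining columns (L: 15>13, R: 17>1); eliminate South.
Row East is eliminated: West beats it against every remaining column (L: 15>12, R: 17>16).
Column L is eliminated: R beats it against every remaining row (West: 14>5).
Among the remaining strategies, none is strictly dominated by another pure strategy of the same player, so the elimination stops.
Surviving strategies — Alice: {West}; Bob: {R}.

R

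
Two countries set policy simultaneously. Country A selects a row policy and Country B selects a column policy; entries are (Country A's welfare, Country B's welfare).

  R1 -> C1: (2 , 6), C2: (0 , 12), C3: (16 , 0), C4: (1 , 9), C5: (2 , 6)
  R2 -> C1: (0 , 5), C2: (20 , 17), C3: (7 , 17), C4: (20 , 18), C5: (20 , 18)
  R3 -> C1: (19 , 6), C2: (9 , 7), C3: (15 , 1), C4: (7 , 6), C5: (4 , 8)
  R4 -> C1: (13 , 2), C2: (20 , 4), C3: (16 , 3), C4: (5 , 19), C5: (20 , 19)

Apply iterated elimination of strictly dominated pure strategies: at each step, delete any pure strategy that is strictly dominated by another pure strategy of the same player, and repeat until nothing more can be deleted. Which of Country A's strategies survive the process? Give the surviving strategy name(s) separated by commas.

Country B's strategy C1 is strictly dominated by C2 (R1: 12>6, R2: 17>5, R3: 7>6, R4: 4>2) and is removed.
Country B's strategy C3 is strictly dominated by C4 (R1: 9>0, R2: 18>17, R3: 6>1, R4: 19>3) and is removed.
Country A's strategy R1 is strictly dominated by R2 (C2: 20>0, C4: 20>1, C5: 20>2) and is removed.
For Country A, R2 strictly dominates R3 on the remaining columns (C2: 20>9, C4: 20>7, C5: 20>4); eliminate R3.
For Country B, C4 strictly dominates C2 on the remaining rows (R2: 18>17, R4: 19>4); eliminate C2.
Among the remaining strategies, none is strictly dominated by another pure strategy of the same player, so the elimination stops.
Surviving strategies — Country A: {R2, R4}; Country B: {C4, C5}.

R2, R4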